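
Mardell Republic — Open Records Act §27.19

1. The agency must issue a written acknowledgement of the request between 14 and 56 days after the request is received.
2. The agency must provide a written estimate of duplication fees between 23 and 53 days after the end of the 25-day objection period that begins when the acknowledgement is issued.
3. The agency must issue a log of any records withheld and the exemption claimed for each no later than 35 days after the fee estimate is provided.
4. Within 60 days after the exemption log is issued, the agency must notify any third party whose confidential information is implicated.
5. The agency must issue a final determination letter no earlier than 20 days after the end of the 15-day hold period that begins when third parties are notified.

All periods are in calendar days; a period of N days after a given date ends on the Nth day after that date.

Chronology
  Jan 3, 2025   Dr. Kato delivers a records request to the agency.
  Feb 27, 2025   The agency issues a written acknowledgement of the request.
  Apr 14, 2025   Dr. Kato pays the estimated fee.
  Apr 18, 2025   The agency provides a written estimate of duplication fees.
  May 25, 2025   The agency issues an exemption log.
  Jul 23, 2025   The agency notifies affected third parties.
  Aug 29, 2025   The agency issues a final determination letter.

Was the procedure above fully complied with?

No

Step 1: the window is 14–56 days after Jan 3, 2025 (when the request is received), so Jan 17, 2025 through Feb 28, 2025; done Feb 27, 2025 — within the window.
Step 2: the window is 23–53 days after Mar 24, 2025 (end of the 25-day objection period, which began when the acknowledgement is issued on Feb 27, 2025), so Apr 16, 2025 through May 16, 2025; Apr 18, 2025 falls inside that range.
Step 3: 35 days after Apr 18, 2025 (when the fee estimate is provided) is May 23, 2025; not done until May 25, 2025, 2 days after the deadline.
The procedure was therefore not followed at step 3.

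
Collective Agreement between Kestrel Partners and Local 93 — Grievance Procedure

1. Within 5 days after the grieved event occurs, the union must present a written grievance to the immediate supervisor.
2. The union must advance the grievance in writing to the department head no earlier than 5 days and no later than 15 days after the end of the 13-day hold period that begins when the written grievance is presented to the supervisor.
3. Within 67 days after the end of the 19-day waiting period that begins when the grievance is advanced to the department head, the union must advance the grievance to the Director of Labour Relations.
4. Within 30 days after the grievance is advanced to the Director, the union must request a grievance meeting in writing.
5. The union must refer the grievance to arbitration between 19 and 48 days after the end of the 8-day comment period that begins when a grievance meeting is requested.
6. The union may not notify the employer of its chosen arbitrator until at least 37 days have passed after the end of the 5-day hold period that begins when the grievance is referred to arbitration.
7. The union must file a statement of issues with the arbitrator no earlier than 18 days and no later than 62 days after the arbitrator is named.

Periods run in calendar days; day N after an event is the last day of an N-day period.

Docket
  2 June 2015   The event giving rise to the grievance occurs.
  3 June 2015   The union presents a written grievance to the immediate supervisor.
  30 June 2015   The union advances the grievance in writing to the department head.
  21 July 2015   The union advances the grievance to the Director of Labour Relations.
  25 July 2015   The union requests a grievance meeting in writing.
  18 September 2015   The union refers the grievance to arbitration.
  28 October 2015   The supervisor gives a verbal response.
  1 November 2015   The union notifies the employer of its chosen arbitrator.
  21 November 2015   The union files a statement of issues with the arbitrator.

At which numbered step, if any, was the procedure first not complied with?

(1) due by 2 June 2015 + 5 days = 7 June 2015; completed 3 June 2015, before the deadline.
(2) the permitted window runs from 16 June 2015 + 5 = 21 June 2015 to 16 June 2015 + 15 = 1 July 2015; done 30 June 2015 — within the window.
(3) due by 19 July 2015 + 67 days = 24 September 2015; completed 21 July 2015, before the deadline.
(4) due by 21 July 2015 + 30 days = 20 August 2015; done 25 July 2015 — timely.
(5) the permitted window runs from 2 August 2015 + 19 = 21 August 2015 to 2 August 2015 + 48 = 19 September 2015; done 18 September 2015, which is between those dates.
(6) permitted from 23 September 2015 + 37 days = 30 October 2015 onward; done 1 November 2015, after the minimum wait.
(7) the permitted window runs from 1 November 2015 + 18 = 19 November 2015 to 1 November 2015 + 62 = 2 January 2016; done 21 November 2015 — within the window.

None — every step was satisfied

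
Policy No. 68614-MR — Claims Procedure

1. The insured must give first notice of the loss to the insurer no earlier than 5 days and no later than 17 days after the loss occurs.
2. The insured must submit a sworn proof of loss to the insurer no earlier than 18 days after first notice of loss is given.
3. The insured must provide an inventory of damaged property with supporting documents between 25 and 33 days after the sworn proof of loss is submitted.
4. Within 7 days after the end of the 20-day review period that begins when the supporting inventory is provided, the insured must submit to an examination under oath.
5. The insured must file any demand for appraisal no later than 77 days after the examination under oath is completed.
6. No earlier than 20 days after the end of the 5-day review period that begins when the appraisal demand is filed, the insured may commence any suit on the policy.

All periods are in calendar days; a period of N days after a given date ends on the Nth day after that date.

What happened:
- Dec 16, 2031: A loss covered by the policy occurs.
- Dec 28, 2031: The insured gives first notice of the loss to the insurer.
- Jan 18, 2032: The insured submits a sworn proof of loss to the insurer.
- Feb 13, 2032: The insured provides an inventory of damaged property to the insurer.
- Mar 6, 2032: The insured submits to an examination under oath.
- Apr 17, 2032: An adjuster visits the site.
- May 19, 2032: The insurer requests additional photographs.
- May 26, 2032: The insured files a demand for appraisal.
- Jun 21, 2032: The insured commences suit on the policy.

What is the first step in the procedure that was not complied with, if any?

Step 1: the window is 5–17 days after Dec 16, 2031 (when the loss occurs), so Dec 21, 2031 through Jan 2, 2032; done Dec 28, 2031 — within the window.
Step 2: the earliest permitted date is 18 days after Dec 28, 2031 (when first notice of loss is given), i.e. Jan 15, 2032; done Jan 18, 2032, after the minimum wait.
Step 3: the window is 25–33 days after Jan 18, 2032 (when the sworn proof of loss is submitted), so Feb 12, 2032 through Feb 20, 2032; Feb 13, 2032 falls inside that range.
Step 4: 7 days after Mar 4, 2032 (end of the 20-day review period, which began when the supporting inventory is provided on Feb 13, 2032) is Mar 11, 2032; Mar 6, 2032 is within that limit.
Step 5: 77 days after Mar 6, 2032 (when the examination under oath is completed) is May 22, 2032; done May 26, 2032 — 4 days late.

Step 5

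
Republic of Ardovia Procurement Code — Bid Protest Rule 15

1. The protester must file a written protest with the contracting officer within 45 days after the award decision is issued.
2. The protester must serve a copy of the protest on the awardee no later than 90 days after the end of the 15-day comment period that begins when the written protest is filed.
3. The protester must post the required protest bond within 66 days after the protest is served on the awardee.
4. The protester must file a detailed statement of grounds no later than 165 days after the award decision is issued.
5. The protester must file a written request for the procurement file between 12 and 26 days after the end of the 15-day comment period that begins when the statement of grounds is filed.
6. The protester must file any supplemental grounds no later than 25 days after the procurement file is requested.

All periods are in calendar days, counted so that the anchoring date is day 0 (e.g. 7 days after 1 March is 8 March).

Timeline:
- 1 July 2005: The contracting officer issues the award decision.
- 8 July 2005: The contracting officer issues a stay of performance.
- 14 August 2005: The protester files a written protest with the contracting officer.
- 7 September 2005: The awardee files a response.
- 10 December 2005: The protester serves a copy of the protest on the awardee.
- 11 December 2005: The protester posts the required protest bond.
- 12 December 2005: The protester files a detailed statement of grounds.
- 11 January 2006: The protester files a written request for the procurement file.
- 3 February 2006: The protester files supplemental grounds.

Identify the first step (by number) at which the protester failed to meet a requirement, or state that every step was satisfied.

Step 2

Step 1: 45 days after 1 July 2005 (when the award decision is issued) is 15 August 2005; completed 14 August 2005, before the deadline.
Step 2: 90 days after 29 August 2005 (end of the 15-day comment period, which began when the written protest is filed on 14 August 2005) is 27 November 2005; done 10 December 2005 — 13 days late.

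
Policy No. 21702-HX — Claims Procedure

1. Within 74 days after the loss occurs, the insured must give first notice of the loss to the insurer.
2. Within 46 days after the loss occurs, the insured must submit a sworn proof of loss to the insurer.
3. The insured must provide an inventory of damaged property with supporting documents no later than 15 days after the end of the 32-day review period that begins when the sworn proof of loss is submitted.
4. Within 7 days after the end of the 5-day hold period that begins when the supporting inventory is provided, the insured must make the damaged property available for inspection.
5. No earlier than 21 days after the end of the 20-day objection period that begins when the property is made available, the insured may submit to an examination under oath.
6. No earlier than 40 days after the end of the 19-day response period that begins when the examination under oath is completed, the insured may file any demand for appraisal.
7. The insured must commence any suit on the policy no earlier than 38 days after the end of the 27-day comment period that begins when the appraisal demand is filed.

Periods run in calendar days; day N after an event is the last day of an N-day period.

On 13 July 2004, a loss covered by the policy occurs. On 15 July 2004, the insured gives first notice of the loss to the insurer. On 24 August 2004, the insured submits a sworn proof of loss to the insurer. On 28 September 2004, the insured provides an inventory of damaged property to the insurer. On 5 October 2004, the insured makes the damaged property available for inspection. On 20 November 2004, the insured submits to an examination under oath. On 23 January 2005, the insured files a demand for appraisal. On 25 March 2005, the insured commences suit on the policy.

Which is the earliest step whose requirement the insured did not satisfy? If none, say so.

(1) due by 13 July 2004 + 74 days = 25 September 2004; 15 July 2004 is within that limit.
(2) due by 13 July 2004 + 46 days = 28 August 2004; 24 August 2004 is within that limit.
(3) due by 25 September 2004 + 15 days = 10 October 2004; completed 28 September 2004, before the deadline.
(4) due by 3 October 2004 + 7 days = 10 October 2004; done 5 October 2004 — timely.
(5) permitted from 25 October 2004 + 21 days = 15 November 2004 onward; done 20 November 2004, after the minimum wait.
(6) permitted from 9 December 2004 + 40 days = 18 January 2005 onward; 23 January 2005 is on or after that date.
(7) permitted from 19 February 2005 + 38 days = 29 March 2005 onward; 25 March 2005 is 4 days before the earliest permitted date.
Later steps need not be reached.

Step 7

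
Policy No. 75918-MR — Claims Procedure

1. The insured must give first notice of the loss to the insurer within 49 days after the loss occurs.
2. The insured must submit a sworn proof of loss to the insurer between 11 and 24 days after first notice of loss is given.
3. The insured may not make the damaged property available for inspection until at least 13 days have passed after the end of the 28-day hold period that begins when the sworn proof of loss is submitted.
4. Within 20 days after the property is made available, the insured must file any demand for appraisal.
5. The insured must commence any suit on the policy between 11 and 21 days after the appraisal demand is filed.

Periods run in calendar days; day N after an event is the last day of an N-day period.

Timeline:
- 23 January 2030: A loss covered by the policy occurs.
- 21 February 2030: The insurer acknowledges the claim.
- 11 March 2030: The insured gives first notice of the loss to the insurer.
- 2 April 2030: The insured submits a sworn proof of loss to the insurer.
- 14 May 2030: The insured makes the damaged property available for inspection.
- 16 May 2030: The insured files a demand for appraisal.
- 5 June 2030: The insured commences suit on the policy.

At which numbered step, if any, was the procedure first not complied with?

(1) due by 23 January 2030 + 49 days = 13 March 2030; done 11 March 2030 — timely.
(2) the permitted window runs from 11 March 2030 + 11 = 22 March 2030 to 11 March 2030 + 24 = 4 April 2030; done 2 April 2030, which is between those dates.
(3) permitted from 30 April 2030 + 13 days = 13 May 2030 onward; done 14 May 2030, after the minimum wait.
(4) due by 14 May 2030 + 20 days = 3 June 2030; 16 May 2030 is within that limit.
(5) the permitted window runs from 16 May 2030 + 11 = 27 May 2030 to 16 May 2030 + 21 = 6 June 2030; 5 June 2030 falls inside that range.

None — every step was satisfied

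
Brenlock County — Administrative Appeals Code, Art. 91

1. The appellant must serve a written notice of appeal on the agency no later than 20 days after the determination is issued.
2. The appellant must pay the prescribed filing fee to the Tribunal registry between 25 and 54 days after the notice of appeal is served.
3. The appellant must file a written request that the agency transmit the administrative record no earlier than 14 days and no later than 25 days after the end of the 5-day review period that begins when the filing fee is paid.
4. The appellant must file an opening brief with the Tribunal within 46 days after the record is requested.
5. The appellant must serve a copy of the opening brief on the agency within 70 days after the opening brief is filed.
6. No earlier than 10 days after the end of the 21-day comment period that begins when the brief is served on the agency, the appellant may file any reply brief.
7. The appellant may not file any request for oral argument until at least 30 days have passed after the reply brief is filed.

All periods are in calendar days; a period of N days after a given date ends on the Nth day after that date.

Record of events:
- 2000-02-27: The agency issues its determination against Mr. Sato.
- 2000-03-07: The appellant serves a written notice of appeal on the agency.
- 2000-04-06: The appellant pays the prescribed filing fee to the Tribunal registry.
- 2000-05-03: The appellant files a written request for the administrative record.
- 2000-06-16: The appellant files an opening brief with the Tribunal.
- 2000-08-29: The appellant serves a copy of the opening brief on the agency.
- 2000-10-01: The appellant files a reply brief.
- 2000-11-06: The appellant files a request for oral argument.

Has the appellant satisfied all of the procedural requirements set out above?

Step 1: 20 days after 2000-02-27 (when the determination is issued) is 2000-03-18; 2000-03-07 is within that limit.
Step 2: the window is 25–54 days after 2000-03-07 (when the notice of appeal is served), so 2000-04-01 through 2000-04-30; done 2000-04-06, which is between those dates.
Step 3: the window is 14–25 days after 2000-04-11 (end of the 5-day review period, which began when the filing fee is paid on 2000-04-06), so 2000-04-25 through 2000-05-06; done 2000-05-03 — within the window.
Step 4: 46 days after 2000-05-03 (when the record is requested) is 2000-06-18; done 2000-06-16 — timely.
Step 5: 70 days after 2000-06-16 (when the opening brief is filed) is 2000-08-25; not done until 2000-08-29, 4 days after the deadline.

No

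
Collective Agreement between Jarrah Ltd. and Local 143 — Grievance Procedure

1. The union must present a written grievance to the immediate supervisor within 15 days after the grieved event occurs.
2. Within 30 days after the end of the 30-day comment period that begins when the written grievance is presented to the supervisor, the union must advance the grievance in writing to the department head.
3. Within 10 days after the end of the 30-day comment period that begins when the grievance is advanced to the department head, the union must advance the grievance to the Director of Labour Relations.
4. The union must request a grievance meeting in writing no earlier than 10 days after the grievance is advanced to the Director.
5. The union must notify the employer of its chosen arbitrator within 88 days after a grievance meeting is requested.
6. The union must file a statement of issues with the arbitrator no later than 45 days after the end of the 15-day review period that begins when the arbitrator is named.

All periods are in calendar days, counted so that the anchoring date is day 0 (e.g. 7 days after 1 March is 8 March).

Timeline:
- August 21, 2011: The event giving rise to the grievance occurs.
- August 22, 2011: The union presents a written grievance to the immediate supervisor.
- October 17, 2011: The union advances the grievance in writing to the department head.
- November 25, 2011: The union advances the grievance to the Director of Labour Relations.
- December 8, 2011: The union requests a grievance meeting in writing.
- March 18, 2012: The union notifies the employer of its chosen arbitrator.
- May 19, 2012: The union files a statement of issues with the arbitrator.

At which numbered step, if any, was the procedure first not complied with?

Step 5

(1) due by August 21, 2011 + 15 days = September 5, 2011; August 22, 2011 is within that limit.
(2) due by September 21, 2011 + 30 days = October 21, 2011; completed October 17, 2011, before the deadline.
(3) due by November 16, 2011 + 10 days = November 26, 2011; completed November 25, 2011, before the deadline.
(4) permitted from November 25, 2011 + 10 days = December 5, 2011 onward; December 8, 2011 is on or after that date.
(5) due by December 8, 2011 + 88 days = March 5, 2012; done March 18, 2012 — 13 days late.
No need to go further; step 5 was not satisfied.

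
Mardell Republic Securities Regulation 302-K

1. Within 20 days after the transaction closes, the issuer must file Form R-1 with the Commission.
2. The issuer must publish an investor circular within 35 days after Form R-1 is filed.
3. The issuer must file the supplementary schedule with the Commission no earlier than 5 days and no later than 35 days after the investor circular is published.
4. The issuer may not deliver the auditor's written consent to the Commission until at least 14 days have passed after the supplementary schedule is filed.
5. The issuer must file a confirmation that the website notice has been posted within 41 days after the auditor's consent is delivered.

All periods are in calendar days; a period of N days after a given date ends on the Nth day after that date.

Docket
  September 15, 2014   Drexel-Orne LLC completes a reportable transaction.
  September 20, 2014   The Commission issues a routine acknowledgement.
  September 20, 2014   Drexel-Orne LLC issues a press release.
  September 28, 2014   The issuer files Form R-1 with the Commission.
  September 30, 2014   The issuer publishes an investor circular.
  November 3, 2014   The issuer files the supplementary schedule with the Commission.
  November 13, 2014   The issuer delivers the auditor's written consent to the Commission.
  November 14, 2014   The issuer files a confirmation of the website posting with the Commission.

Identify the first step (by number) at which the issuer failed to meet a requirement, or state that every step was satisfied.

Step 1: 20 days after September 15, 2014 (when the transaction closes) is October 5, 2014; done September 28, 2014 — timely.
Step 2: 35 days after September 28, 2014 (when Form R-1 is filed) is November 2, 2014; September 30, 2014 is within that limit.
Step 3: the window is 5–35 days after September 30, 2014 (when the investor circular is published), so October 5, 2014 through November 4, 2014; done November 3, 2014 — within the window.
Step 4: the earliest permitted date is 14 days after November 3, 2014 (when the supplementary schedule is filed), i.e. November 17, 2014; acted on November 13, 2014, 4 days prematurely.

Step 4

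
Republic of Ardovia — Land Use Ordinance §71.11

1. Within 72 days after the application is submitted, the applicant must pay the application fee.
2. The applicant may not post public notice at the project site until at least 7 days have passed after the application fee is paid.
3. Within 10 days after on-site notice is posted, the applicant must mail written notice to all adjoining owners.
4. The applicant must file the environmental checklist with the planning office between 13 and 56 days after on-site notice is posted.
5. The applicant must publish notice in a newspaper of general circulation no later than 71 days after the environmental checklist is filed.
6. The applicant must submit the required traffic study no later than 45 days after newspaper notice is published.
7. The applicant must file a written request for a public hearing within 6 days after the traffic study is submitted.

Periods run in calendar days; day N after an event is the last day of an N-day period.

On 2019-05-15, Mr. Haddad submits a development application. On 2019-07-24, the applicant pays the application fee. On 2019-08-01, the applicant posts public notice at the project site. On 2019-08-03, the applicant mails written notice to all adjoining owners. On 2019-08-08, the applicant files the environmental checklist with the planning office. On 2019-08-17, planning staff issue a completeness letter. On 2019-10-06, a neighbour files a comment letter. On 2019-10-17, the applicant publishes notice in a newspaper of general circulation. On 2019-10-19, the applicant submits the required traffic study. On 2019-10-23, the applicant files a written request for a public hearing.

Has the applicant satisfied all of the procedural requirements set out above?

No

Step 1: 72 days after 2019-05-15 (when the application is submitted) is 2019-07-26; 2019-07-24 is within that limit.
Step 2: the earliest permitted date is 7 days after 2019-07-24 (when the application fee is paid), i.e. 2019-07-31; done 2019-08-01, after the minimum wait.
Step 3: 10 days after 2019-08-01 (when on-site notice is posted) is 2019-08-11; completed 2019-08-03, before the deadline.
Step 4: the window is 13–56 days after 2019-08-01 (when on-site notice is posted), so 2019-08-14 through 2019-09-26; done 2019-08-08 — 6 days before the window opened.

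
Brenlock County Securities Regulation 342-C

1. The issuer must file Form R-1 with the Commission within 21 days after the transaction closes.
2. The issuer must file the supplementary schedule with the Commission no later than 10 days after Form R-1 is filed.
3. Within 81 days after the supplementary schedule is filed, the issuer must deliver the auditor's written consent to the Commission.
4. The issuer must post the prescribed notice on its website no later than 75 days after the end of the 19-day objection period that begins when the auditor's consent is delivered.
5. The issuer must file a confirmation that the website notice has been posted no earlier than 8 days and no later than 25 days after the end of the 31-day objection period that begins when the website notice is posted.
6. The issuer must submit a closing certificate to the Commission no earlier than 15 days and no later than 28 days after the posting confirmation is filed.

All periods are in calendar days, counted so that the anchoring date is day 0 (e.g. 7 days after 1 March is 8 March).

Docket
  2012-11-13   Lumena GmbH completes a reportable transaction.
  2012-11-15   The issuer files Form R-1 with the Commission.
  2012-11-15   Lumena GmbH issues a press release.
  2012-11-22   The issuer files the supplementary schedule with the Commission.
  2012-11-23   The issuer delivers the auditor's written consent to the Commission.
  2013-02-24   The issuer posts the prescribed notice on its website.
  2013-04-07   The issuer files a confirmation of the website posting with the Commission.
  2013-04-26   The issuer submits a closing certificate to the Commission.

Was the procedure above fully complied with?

Yes

Step 1 — counting 21 days from 2012-11-13 (when the transaction closes) gives a deadline of 2012-12-04; 2012-11-15 is within that limit.
Step 2 — counting 10 days from 2012-11-15 (when Form R-1 is filed) gives a deadline of 2012-11-25; 2012-11-22 is within that limit.
Step 3 — counting 81 days from 2012-11-22 (when the supplementary schedule is filed) gives a deadline of 2013-02-11; done 2012-11-23 — timely.
Step 4 — counting 75 days from 2012-12-12 (end of the 19-day objection period, which began when the auditor's consent is delivered on 2012-11-23) gives a deadline of 2013-02-25; completed 2013-02-24, before the deadline.
Step 5 — 8 and 25 days from 2013-03-27 (end of the 31-day objection period, which began when the website notice is posted on 2013-02-24) are 2013-04-04 and 2013-04-21 respectively; done 2013-04-07, which is between those dates.
Step 6 — 15 and 28 days from 2013-04-07 (when the posting confirmation is filed) are 2013-04-22 and 2013-05-05 respectively; done 2013-04-26, which is between those dates.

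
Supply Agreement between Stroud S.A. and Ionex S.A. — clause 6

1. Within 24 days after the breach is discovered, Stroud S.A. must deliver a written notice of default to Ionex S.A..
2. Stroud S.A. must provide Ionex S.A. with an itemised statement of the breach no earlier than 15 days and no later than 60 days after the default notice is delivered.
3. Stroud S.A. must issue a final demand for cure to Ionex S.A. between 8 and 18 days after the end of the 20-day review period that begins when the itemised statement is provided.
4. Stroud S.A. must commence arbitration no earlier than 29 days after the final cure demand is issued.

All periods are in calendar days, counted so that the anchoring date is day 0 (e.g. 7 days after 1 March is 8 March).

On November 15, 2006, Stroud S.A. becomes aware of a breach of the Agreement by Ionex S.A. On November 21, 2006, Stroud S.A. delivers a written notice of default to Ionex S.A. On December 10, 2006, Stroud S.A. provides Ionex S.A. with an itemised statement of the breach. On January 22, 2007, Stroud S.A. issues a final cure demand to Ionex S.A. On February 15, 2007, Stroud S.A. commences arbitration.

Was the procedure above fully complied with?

Step 1: 24 days after November 15, 2006 (when the breach is discovered) is December 9, 2006; done November 21, 2006 — timely.
Step 2: the window is 15–60 days after November 21, 2006 (when the default notice is delivered), so December 6, 2006 through January 20, 2007; December 10, 2006 falls inside that range.
Step 3: the window is 8–18 days after December 30, 2006 (end of the 20-day review period, which began when the itemised statement is provided on December 10, 2006), so January 7, 2007 through January 17, 2007; January 22, 2007 is 5 days past the end of the window.

No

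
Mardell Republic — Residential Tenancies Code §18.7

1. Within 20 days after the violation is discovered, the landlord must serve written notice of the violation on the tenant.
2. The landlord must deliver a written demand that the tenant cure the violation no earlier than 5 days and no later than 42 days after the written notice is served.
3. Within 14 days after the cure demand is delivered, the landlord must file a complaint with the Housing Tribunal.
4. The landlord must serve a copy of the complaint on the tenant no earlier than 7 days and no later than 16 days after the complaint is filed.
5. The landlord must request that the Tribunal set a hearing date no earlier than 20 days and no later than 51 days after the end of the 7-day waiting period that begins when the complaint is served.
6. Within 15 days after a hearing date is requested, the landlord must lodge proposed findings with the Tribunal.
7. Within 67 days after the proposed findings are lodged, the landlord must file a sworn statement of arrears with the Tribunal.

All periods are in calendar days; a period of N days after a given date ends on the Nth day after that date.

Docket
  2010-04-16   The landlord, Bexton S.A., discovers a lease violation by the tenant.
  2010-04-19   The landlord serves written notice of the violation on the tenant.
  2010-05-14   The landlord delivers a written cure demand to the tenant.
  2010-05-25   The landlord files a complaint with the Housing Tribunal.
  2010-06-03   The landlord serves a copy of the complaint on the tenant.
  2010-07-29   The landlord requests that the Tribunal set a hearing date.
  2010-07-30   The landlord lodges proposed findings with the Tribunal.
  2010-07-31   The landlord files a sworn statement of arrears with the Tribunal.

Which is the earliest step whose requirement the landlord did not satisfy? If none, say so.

None — every step was satisfied

Step 1: 20 days after 2010-04-16 (when the violation is discovered) is 2010-05-06; completed 2010-04-19, before the deadline.
Step 2: the window is 5–42 days after 2010-04-19 (when the written notice is served), so 2010-04-24 through 2010-05-31; done 2010-05-14 — within the window.
Step 3: 14 days after 2010-05-14 (when the cure demand is delivered) is 2010-05-28; done 2010-05-25 — timely.
Step 4: the window is 7–16 days after 2010-05-25 (when the complaint is filed), so 2010-06-01 through 2010-06-10; done 2010-06-03, which is between those dates.
Step 5: the window is 20–51 days after 2010-06-10 (end of the 7-day waiting period, which began when the complaint is served on 2010-06-03), so 2010-06-30 through 2010-07-31; done 2010-07-29, which is between those dates.
Step 6: 15 days after 2010-07-29 (when a hearing date is requested) is 2010-08-13; completed 2010-07-30, before the deadline.
Step 7: 67 days after 2010-07-30 (when the proposed findings are lodged) is 2010-10-05; 2010-07-31 is within that limit.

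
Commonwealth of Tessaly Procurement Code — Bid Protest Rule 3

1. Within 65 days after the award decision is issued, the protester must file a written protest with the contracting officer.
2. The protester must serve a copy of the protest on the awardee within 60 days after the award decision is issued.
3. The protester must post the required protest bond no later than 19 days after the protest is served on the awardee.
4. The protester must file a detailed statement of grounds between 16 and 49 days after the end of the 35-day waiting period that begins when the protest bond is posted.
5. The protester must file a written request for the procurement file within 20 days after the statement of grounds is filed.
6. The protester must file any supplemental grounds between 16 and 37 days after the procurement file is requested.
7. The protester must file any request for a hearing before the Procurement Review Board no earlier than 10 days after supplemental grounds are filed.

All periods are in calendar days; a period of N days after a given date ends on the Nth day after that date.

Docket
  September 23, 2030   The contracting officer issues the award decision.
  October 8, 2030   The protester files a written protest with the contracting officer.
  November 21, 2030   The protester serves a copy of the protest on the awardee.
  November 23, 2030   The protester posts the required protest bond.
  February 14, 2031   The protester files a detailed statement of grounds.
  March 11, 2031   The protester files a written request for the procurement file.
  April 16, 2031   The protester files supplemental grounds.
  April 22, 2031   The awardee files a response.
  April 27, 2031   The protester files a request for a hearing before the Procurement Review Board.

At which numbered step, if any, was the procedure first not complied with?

Step 1: 65 days after September 23, 2030 (when the award decision is issued) is November 27, 2030; done October 8, 2030 — timely.
Step 2: 60 days after September 23, 2030 (when the award decision is issued) is November 22, 2030; completed November 21, 2030, before the deadline.
Step 3: 19 days after November 21, 2030 (when the protest is served on the awardee) is December 10, 2030; November 23, 2030 is within that limit.
Step 4: the window is 16–49 days after December 28, 2030 (end of the 35-day waiting period, which began when the protest bond is posted on November 23, 2030), so January 13, 2031 through February 15, 2031; done February 14, 2031 — within the window.
Step 5: 20 days after February 14, 2031 (when the statement of grounds is filed) is March 6, 2031; not done until March 11, 2031, 5 days after the deadline.
No need to go further; step 5 was not satisfied.

Step 5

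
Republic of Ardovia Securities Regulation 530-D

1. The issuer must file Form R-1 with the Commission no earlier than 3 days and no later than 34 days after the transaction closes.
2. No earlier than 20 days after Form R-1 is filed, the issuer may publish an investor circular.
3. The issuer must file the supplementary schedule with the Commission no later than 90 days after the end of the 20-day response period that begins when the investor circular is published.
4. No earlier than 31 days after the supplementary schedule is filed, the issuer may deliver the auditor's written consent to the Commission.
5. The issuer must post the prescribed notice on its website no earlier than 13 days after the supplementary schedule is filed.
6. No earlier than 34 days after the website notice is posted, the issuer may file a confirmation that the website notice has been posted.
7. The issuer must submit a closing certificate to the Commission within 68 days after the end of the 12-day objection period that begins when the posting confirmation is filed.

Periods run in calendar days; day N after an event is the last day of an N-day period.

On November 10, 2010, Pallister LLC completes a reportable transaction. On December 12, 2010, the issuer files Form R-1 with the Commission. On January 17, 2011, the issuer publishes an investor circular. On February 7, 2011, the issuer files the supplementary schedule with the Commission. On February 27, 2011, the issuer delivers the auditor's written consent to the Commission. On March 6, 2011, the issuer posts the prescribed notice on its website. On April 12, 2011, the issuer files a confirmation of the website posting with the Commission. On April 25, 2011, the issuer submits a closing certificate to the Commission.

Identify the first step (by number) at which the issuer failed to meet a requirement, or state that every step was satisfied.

Step 4

Step 1 — 3 and 34 days from November 10, 2010 (when the transaction closes) are November 13, 2010 and December 14, 2010 respectively; done December 12, 2010, which is between those dates.
Step 2 — must wait 20 days from December 12, 2010 (when Form R-1 is filed), so not before January 1, 2011; done January 17, 2011, after the minimum wait.
Step 3 — counting 90 days from February 6, 2011 (end of the 20-day response period, which began when the investor circular is published on January 17, 2011) gives a deadline of May 7, 2011; completed February 7, 2011, before the deadline.
Step 4 — must wait 31 days from February 7, 2011 (when the supplementary schedule is filed), so not before March 10, 2011; acted on February 27, 2011, 11 days prematurely.
The procedure was therefore not followed at step 4.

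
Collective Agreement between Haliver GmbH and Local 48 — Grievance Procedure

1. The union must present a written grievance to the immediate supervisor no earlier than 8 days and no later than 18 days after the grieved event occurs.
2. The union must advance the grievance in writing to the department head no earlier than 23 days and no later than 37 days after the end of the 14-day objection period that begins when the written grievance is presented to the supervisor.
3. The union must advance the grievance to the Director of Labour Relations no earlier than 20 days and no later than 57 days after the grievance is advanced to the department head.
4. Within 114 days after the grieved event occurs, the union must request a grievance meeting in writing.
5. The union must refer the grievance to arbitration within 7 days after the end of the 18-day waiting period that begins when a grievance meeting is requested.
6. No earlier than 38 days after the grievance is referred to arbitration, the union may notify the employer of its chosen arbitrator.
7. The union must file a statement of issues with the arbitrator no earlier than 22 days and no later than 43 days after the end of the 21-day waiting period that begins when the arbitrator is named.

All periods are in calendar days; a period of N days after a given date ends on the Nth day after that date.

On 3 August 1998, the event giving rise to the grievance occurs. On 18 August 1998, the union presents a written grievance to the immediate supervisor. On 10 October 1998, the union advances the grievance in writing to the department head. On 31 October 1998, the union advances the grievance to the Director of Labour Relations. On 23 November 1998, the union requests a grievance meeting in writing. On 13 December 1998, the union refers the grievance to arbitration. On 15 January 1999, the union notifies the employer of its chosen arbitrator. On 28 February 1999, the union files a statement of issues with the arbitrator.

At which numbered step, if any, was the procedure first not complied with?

Step 2

Step 1 — 8 and 18 days from 3 August 1998 (when the grieved event occurs) are 11 August 1998 and 21 August 1998 respectively; 18 August 1998 falls inside that range.
Step 2 — 23 and 37 days from 1 September 1998 (end of the 14-day objection period, which began when the written grievance is presented to the supervisor on 18 August 1998) are 24 September 1998 and 8 October 1998 respectively; 10 October 1998 is 2 days past the end of the window.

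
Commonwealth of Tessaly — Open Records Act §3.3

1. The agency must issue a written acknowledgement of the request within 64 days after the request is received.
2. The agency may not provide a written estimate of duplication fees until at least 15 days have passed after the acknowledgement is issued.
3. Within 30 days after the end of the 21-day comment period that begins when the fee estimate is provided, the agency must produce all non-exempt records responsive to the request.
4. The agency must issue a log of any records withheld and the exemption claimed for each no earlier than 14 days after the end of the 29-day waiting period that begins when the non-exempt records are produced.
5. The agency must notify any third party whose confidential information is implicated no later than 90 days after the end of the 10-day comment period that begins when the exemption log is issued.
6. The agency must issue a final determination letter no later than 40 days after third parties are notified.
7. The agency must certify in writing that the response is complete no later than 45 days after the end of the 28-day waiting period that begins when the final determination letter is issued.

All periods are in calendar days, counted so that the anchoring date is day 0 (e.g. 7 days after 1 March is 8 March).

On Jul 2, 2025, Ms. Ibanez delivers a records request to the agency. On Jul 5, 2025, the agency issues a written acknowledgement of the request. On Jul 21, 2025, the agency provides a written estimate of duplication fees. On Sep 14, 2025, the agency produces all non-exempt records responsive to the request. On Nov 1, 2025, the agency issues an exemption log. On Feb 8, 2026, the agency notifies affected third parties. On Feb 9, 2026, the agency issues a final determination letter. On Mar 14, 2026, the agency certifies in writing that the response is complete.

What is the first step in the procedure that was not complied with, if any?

Step 1 — counting 64 days from Jul 2, 2025 (when the request is received) gives a deadline of Sep 4, 2025; done Jul 5, 2025 — timely.
Step 2 — must wait 15 days from Jul 5, 2025 (when the acknowledgement is issued), so not before Jul 20, 2025; done Jul 21, 2025 — permitted.
Step 3 — counting 30 days from Aug 11, 2025 (end of the 21-day comment period, which began when the fee estimate is provided on Jul 21, 2025) gives a deadline of Sep 10, 2025; not done until Sep 14, 2025, 4 days after the deadline.
The analysis stops there.

Step 3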